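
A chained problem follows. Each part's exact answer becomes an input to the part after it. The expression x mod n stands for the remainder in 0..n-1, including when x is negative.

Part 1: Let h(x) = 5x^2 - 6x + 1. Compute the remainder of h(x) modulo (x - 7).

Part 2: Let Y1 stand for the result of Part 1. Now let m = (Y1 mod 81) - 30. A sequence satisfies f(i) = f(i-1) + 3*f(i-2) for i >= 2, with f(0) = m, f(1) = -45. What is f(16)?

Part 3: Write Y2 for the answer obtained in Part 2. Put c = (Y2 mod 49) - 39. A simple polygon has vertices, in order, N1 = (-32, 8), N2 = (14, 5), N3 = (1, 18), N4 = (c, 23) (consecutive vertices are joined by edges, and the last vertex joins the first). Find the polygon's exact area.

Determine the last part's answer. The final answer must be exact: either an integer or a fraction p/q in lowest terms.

337

Part 1: remainder = value at the root: 5*(7)^2 - 6*(7)^1 + 1 = (245) + (-42) + (1) = 204; answer 204
Part 2: Y1 = 204; m = 12; f(2) = 1*(-45) + 3*(12) = -9; iterating: f(2)=-9, f(3)=-144, f(4)=-171, f(5)=-603, f(6)=-1116, f(7)=-2925, f(8)=-6273, f(9)=-15048, f(10)=-33867, f(11)=-79011, f(12)=-180612, f(13)=-417645, f(14)=-959481, f(15)=-2212416, f(16)=-5090859; answer -5090859
Part 3: Y2 = -5090859; c = 6; cross terms: (-32*5 - 14*8)=-272, (14*18 - 1*5)=247, (1*23 - 6*18)=-85, (6*8 - -32*23)=784; twice the area = |674| = 674; area = 337; answer 337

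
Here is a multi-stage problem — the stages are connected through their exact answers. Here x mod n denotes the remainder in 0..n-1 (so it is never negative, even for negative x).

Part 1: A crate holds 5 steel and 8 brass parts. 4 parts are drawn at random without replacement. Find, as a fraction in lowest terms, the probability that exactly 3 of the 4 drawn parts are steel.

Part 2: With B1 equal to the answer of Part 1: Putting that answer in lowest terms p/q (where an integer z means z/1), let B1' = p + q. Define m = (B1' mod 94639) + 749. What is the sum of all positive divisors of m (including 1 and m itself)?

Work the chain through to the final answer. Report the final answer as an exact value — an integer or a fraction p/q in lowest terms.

1596

Part 1: total draws C(13,4) = 715; favorable C(5,3)*C(8,1) = 80; P = 16/143; answer 16/143
Part 2: B1 = 16/143; threaded value p + q = 159; m = 908; 908 = 2^2 * 227; sigma = (1 + 2 + 4) * (1 + 227) = 7 * 228 = 1596; answer 1596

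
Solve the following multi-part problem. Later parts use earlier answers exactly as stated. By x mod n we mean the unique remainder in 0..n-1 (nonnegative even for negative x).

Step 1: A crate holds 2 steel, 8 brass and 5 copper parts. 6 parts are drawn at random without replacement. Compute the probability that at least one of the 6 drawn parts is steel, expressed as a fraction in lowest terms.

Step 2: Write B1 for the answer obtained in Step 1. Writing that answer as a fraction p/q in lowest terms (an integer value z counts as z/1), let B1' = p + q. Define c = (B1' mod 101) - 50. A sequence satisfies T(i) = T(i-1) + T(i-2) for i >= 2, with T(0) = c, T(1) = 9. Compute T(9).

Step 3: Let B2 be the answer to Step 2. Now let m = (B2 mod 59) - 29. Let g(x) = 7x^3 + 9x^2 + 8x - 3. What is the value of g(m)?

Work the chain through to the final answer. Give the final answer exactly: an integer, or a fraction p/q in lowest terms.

-131439

Step 1: total draws C(15,6) = 5005; complement C(13,6) = 1716; favorable 5005 - 1716 = 3289; P = 23/35; answer 23/35
Step 2: B1 = 23/35; threaded value p + q = 58; c = 8; T(2) = 1*(9) + 1*(8) = 17; iterating: T(2)=17, T(3)=26, T(4)=43, T(5)=69, T(6)=112, T(7)=181, T(8)=293, T(9)=474; answer 474
Step 3: B2 = 474; m = -27; 7*(-27)^3 + 9*(-27)^2 + 8*(-27)^1 - 3 = (-137781) + (6561) + (-216) + (-3) = -131439; answer -131439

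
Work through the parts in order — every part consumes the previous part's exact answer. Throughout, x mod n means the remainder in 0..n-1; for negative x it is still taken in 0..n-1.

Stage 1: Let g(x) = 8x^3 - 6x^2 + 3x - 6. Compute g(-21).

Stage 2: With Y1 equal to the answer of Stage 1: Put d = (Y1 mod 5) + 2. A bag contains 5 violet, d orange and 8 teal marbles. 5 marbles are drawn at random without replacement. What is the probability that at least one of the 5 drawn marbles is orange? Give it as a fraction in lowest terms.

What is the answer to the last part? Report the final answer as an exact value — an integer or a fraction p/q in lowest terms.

377/476

Stage 1: 8*(-21)^3 - 6*(-21)^2 + 3*(-21)^1 - 6 = (-74088) + (-2646) + (-63) + (-6) = -76803; answer -76803
Stage 2: Y1 = -76803; d = 4; total draws C(17,5) = 6188; complement C(13,5) = 1287; favorable 6188 - 1287 = 4901; P = 377/476; answer 377/476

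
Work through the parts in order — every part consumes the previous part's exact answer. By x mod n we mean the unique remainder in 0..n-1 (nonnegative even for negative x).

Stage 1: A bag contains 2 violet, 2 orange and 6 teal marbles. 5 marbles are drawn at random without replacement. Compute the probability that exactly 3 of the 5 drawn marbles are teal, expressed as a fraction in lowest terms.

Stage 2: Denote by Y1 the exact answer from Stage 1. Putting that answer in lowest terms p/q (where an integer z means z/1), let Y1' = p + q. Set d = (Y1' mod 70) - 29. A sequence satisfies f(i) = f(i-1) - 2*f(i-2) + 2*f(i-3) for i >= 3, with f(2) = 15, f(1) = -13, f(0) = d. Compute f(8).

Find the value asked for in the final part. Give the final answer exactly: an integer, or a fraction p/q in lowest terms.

Stage 1: total draws C(10,5) = 252; favorable C(6,3)*C(4,2) = 120; P = 10/21; answer 10/21
Stage 2: Y1 = 10/21; threaded value p + q = 31; d = 2; f(3) = 1*(15) - 2*(-13) + 2*(2) = 45; iterating: f(3)=45, f(4)=-11, f(5)=-71, f(6)=41, f(7)=161, f(8)=-63; answer -63

-63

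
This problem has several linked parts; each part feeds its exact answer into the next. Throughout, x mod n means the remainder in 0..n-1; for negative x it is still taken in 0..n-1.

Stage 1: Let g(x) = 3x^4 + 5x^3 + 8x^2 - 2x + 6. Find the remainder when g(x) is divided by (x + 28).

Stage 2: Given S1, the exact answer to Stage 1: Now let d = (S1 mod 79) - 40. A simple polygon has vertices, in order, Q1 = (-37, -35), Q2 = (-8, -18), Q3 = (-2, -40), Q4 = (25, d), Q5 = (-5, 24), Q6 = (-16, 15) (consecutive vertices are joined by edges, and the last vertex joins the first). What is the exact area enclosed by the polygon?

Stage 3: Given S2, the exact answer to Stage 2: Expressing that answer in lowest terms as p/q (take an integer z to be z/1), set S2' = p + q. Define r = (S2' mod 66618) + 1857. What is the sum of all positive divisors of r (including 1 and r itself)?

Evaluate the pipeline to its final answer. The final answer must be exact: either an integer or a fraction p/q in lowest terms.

8064

Stage 1: remainder = value at the root: 3*(-28)^4 + 5*(-28)^3 + 8*(-28)^2 - 2*(-28)^1 + 6 = (1843968) + (-109760) + (6272) + (56) + (6) = 1740542; answer 1740542
Stage 2: S1 = 1740542; d = -26; cross terms: (-37*-18 - -8*-35)=386, (-8*-40 - -2*-18)=284, (-2*-26 - 25*-40)=1052, (25*24 - -5*-26)=470, (-5*15 - -16*24)=309, (-16*-35 - -37*15)=1115; twice the area = |3616| = 3616; area = 1808; answer 1808
Stage 3: S2 = 1808; threaded value p + q = 1809; r = 3666; 3666 = 2 * 3 * 13 * 47; sigma = (1 + 2) * (1 + 3) * (1 + 13) * (1 + 47) = 3 * 4 * 14 * 48 = 8064; answer 8064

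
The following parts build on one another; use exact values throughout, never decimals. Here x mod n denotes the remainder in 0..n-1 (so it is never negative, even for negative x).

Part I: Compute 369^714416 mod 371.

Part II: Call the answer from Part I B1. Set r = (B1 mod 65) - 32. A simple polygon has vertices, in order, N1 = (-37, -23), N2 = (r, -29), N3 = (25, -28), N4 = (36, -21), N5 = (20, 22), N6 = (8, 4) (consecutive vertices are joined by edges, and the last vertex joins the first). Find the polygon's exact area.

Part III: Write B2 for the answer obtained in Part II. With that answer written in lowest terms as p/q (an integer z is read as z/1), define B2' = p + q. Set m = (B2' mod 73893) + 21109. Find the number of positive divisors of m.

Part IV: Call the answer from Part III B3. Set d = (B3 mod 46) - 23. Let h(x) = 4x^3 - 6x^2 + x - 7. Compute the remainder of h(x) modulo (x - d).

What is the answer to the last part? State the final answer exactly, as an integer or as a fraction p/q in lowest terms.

-8

Part I: squarings mod 371: 369^1=369, 369^2=4, 369^4=16, 369^8=256, 369^16=240, 369^32=95, 369^64=121, 369^128=172, 369^256=275, 369^512=312, 369^1024=142, 369^2048=130, 369^4096=205, 369^8192=102, 369^16384=16, 369^32768=256, 369^65536=240, 369^131072=95, 369^262144=121, 369^524288=172; 369^714416 = 369^16 * 369^32 * 369^128 * 369^512 * 369^1024 * 369^8192 * 369^16384 * 369^32768 * 369^131072 * 369^524288 = 46 (mod 371); answer 46
Part II: B1 = 46; r = 14; cross terms: (-37*-29 - 14*-23)=1395, (14*-28 - 25*-29)=333, (25*-21 - 36*-28)=483, (36*22 - 20*-21)=1212, (20*4 - 8*22)=-96, (8*-23 - -37*4)=-36; twice the area = |3291| = 3291; area = 3291/2; answer 3291/2
Part III: B2 = 3291/2; threaded value p + q = 3293; m = 24402; 24402 = 2 * 3 * 7^2 * 83; number of divisors = (1+1) * (1+1) * (2+1) * (1+1) = 24; answer 24
Part IV: B3 = 24; d = 1; remainder = value at the root: 4*(1)^3 - 6*(1)^2 + 1*(1)^1 - 7 = (4) + (-6) + (1) + (-7) = -8; answer -8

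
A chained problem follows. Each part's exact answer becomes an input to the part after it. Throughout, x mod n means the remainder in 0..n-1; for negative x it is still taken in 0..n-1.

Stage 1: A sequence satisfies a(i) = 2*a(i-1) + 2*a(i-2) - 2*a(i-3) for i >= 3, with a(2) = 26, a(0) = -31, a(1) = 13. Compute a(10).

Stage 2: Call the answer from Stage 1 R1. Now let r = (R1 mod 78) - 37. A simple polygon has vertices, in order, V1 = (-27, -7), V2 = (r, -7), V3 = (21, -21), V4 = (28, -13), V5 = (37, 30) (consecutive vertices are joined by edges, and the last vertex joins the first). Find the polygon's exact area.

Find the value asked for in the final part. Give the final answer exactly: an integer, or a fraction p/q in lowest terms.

2957/2

Stage 1: a(3) = 2*(26) + 2*(13) - 2*(-31) = 140; iterating: a(3)=140, a(4)=306, a(5)=840, a(6)=2012, a(7)=5092, a(8)=12528, a(9)=31216, a(10)=77304; answer 77304
Stage 2: R1 = 77304; r = -31; cross terms: (-27*-7 - -31*-7)=-28, (-31*-21 - 21*-7)=798, (21*-13 - 28*-21)=315, (28*30 - 37*-13)=1321, (37*-7 - -27*30)=551; twice the area = |2957| = 2957; area = 2957/2; answer 2957/2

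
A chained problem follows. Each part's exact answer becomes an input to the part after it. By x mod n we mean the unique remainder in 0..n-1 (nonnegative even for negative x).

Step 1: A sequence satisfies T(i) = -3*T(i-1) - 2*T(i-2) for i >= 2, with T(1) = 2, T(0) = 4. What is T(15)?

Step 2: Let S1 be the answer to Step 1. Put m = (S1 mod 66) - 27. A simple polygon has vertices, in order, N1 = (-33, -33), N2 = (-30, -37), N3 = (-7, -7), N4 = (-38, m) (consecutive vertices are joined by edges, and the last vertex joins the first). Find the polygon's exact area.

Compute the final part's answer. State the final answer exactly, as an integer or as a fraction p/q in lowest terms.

Step 1: T(2) = -3*(2) - 2*(4) = -14; iterating: T(2)=-14, T(3)=38, T(4)=-86, T(5)=182, T(6)=-374, T(7)=758, T(8)=-1526, T(9)=3062, T(10)=-6134, T(11)=12278, T(12)=-24566, T(13)=49142, T(14)=-98294, T(15)=196598; answer 196598
Step 2: S1 = 196598; m = 23; cross terms: (-33*-37 - -30*-33)=231, (-30*-7 - -7*-37)=-49, (-7*23 - -38*-7)=-427, (-38*-33 - -33*23)=2013; twice the area = |1768| = 1768; area = 884; answer 884

884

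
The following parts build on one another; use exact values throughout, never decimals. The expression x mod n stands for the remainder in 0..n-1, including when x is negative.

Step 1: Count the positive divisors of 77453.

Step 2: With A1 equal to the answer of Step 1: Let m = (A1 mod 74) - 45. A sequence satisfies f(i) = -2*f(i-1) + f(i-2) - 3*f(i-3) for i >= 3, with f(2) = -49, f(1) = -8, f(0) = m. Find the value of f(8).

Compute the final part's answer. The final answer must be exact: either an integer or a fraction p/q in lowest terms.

Step 1: 77453 = 73 * 1061; number of divisors = (1+1) * (1+1) = 4; answer 4
Step 2: A1 = 4; m = -41; f(3) = -2*(-49) + 1*(-8) - 3*(-41) = 213; iterating: f(3)=213, f(4)=-451, f(5)=1262, f(6)=-3614, f(7)=9843, f(8)=-27086; answer -27086

-27086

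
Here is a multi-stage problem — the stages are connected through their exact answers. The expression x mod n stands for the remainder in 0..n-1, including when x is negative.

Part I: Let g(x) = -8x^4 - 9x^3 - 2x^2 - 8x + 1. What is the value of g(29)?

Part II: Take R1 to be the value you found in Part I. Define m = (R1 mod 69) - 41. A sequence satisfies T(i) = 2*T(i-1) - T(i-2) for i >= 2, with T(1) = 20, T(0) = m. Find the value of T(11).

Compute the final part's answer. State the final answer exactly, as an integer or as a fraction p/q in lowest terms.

280

Part I: -8*(29)^4 - 9*(29)^3 - 2*(29)^2 - 8*(29)^1 + 1 = (-5658248) + (-219501) + (-1682) + (-232) + (1) = -5879662; answer -5879662
Part II: R1 = -5879662; m = -6; T(2) = 2*(20) - 1*(-6) = 46; iterating: T(2)=46, T(3)=72, T(4)=98, T(5)=124, T(6)=150, T(7)=176, T(8)=202, T(9)=228, T(10)=254, T(11)=280; answer 280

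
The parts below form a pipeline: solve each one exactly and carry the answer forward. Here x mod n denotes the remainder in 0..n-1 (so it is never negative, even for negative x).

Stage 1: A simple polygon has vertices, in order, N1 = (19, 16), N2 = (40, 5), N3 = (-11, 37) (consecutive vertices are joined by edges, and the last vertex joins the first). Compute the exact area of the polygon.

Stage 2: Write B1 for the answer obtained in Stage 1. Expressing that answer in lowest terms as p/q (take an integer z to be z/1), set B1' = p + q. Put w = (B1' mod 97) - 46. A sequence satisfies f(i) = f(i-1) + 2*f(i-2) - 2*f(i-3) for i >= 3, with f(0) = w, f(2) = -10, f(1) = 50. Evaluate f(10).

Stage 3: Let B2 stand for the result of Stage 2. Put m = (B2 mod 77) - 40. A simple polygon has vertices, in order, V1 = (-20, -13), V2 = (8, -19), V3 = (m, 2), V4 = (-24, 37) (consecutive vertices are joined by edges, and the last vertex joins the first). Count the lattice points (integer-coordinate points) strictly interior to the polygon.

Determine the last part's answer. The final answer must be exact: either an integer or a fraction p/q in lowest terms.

1088

Stage 1: cross terms: (19*5 - 40*16)=-545, (40*37 - -11*5)=1535, (-11*16 - 19*37)=-879; twice the area = |111| = 111; area = 111/2; answer 111/2
Stage 2: B1 = 111/2; threaded value p + q = 113; w = -30; f(3) = 1*(-10) + 2*(50) - 2*(-30) = 150; iterating: f(3)=150, f(4)=30, f(5)=350, f(6)=110, f(7)=750, f(8)=270, f(9)=1550, f(10)=590; answer 590
Stage 3: B2 = 590; m = 11; cross terms: (-20*-19 - 8*-13)=484, (8*2 - 11*-19)=225, (11*37 - -24*2)=455, (-24*-13 - -20*37)=1052; twice the area = |2216| = 2216; area = 1108; boundary points = 2 + 3 + 35 + 2 = 42; strictly interior points = area - boundary/2 + 1 = 1088; answer 1088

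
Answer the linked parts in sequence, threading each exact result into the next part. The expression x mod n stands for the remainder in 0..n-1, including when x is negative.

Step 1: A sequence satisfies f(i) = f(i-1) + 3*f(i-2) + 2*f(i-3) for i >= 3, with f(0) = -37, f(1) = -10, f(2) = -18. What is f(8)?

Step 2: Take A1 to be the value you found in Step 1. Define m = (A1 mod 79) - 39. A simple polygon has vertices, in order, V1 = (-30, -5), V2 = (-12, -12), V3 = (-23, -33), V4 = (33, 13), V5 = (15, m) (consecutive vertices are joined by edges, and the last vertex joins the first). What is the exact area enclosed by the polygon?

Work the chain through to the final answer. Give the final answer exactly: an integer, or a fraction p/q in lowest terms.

2389/2

Step 1: f(3) = 1*(-18) + 3*(-10) + 2*(-37) = -122; iterating: f(3)=-122, f(4)=-196, f(5)=-598, f(6)=-1430, f(7)=-3616, f(8)=-9102; answer -9102
Step 2: A1 = -9102; m = 23; cross terms: (-30*-12 - -12*-5)=300, (-12*-33 - -23*-12)=120, (-23*13 - 33*-33)=790, (33*23 - 15*13)=564, (15*-5 - -30*23)=615; twice the area = |2389| = 2389; area = 2389/2; answer 2389/2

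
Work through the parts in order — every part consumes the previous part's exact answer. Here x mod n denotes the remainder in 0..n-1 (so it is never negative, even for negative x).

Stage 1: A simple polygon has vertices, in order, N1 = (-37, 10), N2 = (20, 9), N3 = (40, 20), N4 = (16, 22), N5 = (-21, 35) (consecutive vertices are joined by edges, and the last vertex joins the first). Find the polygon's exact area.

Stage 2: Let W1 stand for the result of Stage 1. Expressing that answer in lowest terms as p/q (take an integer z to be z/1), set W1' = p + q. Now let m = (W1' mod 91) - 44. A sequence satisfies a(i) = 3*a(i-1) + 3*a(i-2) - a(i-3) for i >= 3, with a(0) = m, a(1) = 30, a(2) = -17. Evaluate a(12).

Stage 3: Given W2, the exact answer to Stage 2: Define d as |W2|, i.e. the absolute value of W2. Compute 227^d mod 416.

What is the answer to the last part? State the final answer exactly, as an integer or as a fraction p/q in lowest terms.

275

Stage 1: cross terms: (-37*9 - 20*10)=-533, (20*20 - 40*9)=40, (40*22 - 16*20)=560, (16*35 - -21*22)=1022, (-21*10 - -37*35)=1085; twice the area = |2174| = 2174; area = 1087; answer 1087
Stage 2: W1 = 1087; threaded value p + q = 1088; m = 43; a(3) = 3*(-17) + 3*(30) - 1*(43) = -4; iterating: a(3)=-4, a(4)=-93, a(5)=-274, a(6)=-1097, a(7)=-4020, a(8)=-15077, a(9)=-56194, a(10)=-209793, a(11)=-782884, a(12)=-2921837; answer -2921837
Stage 3: W2 = -2921837; d = 2921837; squarings mod 416: 227^1=227, 227^2=361, 227^4=113, 227^8=289, 227^16=321, 227^32=289, 227^64=321, 227^128=289, 227^256=321, 227^512=289, 227^1024=321, 227^2048=289, 227^4096=321, 227^8192=289, 227^16384=321, 227^32768=289, 227^65536=321, 227^131072=289, 227^262144=321, 227^524288=289, 227^1048576=321, 227^2097152=289; 227^2921837 = 227^1 * 227^4 * 227^8 * 227^32 * 227^64 * 227^256 * 227^1024 * 227^4096 * 227^32768 * 227^262144 * 227^524288 * 227^2097152 = 275 (mod 416); answer 275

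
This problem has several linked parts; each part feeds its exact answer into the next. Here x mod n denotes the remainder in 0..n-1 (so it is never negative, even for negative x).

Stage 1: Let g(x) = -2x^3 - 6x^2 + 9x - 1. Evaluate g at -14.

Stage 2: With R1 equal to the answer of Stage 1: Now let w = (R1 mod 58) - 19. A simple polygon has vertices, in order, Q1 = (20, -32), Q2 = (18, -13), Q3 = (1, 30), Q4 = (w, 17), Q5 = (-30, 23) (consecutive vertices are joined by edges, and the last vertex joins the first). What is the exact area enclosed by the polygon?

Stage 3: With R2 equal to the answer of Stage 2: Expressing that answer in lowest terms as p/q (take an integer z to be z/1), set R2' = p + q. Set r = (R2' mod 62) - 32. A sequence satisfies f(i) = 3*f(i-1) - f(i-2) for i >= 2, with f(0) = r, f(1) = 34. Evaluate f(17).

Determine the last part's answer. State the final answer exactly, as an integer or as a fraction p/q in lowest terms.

Stage 1: -2*(-14)^3 - 6*(-14)^2 + 9*(-14)^1 - 1 = (5488) + (-1176) + (-126) + (-1) = 4185; answer 4185
Stage 2: R1 = 4185; w = -10; cross terms: (20*-13 - 18*-32)=316, (18*30 - 1*-13)=553, (1*17 - -10*30)=317, (-10*23 - -30*17)=280, (-30*-32 - 20*23)=500; twice the area = |1966| = 1966; area = 983; answer 983
Stage 3: R2 = 983; threaded value p + q = 984; r = 22; f(2) = 3*(34) - 1*(22) = 80; iterating: f(2)=80, f(3)=206, f(4)=538, f(5)=1408, f(6)=3686, f(7)=9650, f(8)=25264, f(9)=66142, f(10)=173162, f(11)=453344, f(12)=1186870, f(13)=3107266, f(14)=8134928, f(15)=21297518, f(16)=55757626, f(17)=145975360; answer 145975360

145975360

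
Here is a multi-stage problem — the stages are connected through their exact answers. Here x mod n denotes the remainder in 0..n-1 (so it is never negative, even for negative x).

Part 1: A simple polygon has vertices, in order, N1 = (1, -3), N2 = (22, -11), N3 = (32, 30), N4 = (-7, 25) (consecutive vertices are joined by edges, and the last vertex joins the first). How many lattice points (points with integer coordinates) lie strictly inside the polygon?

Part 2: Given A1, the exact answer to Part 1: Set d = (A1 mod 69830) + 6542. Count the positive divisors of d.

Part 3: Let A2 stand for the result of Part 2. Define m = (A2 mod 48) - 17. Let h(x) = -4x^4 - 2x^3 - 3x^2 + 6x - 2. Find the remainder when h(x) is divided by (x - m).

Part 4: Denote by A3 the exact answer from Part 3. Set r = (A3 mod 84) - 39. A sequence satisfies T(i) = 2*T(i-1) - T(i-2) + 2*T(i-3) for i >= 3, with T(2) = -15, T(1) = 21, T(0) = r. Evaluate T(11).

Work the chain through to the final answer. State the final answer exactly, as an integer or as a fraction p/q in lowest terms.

-9451

Part 1: cross terms: (1*-11 - 22*-3)=55, (22*30 - 32*-11)=1012, (32*25 - -7*30)=1010, (-7*-3 - 1*25)=-4; twice the area = |2073| = 2073; area = 2073/2; boundary points = 1 + 1 + 1 + 4 = 7; strictly interior points = area - boundary/2 + 1 = 1034; answer 1034
Part 2: A1 = 1034; d = 7576; 7576 = 2^3 * 947; number of divisors = (3+1) * (1+1) = 8; answer 8
Part 3: A2 = 8; m = -9; remainder = value at the root: -4*(-9)^4 - 2*(-9)^3 - 3*(-9)^2 + 6*(-9)^1 - 2 = (-26244) + (1458) + (-243) + (-54) + (-2) = -25085; answer -25085
Part 4: A3 = -25085; r = -8; T(3) = 2*(-15) - 1*(21) + 2*(-8) = -67; iterating: T(3)=-67, T(4)=-77, T(5)=-117, T(6)=-291, T(7)=-619, T(8)=-1181, T(9)=-2325, T(10)=-4707, T(11)=-9451; answer -9451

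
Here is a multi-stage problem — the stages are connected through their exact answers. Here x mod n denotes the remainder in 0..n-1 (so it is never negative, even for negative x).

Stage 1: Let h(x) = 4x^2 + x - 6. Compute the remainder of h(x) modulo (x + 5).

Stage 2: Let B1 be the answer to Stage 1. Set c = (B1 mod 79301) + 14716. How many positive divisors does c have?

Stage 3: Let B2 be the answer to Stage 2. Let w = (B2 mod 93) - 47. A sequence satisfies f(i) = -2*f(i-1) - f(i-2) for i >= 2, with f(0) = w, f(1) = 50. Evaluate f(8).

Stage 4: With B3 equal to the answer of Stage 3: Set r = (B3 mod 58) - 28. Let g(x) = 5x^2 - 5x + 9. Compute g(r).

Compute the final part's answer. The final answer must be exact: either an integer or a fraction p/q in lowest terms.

Stage 1: remainder = value at the root: 4*(-5)^2 + 1*(-5)^1 - 6 = (100) + (-5) + (-6) = 89; answer 89
Stage 2: B1 = 89; c = 14805; 14805 = 3^2 * 5 * 7 * 47; number of divisors = (2+1) * (1+1) * (1+1) * (1+1) = 24; answer 24
Stage 3: B2 = 24; w = -23; f(2) = -2*(50) - 1*(-23) = -77; iterating: f(2)=-77, f(3)=104, f(4)=-131, f(5)=158, f(6)=-185, f(7)=212, f(8)=-239; answer -239
Stage 4: B3 = -239; r = 23; 5*(23)^2 - 5*(23)^1 + 9 = (2645) + (-115) + (9) = 2539; answer 2539

2539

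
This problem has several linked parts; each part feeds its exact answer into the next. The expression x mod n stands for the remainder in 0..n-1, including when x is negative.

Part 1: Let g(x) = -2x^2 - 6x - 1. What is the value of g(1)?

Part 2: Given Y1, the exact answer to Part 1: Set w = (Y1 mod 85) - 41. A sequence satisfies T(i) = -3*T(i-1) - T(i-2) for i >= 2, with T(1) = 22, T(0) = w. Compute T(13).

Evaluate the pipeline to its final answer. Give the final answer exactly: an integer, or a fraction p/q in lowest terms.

4293526

Part 1: -2*(1)^2 - 6*(1)^1 - 1 = (-2) + (-6) + (-1) = -9; answer -9
Part 2: Y1 = -9; w = 35; T(2) = -3*(22) - 1*(35) = -101; iterating: T(2)=-101, T(3)=281, T(4)=-742, T(5)=1945, T(6)=-5093, T(7)=13334, T(8)=-34909, T(9)=91393, T(10)=-239270, T(11)=626417, T(12)=-1639981, T(13)=4293526; answer 4293526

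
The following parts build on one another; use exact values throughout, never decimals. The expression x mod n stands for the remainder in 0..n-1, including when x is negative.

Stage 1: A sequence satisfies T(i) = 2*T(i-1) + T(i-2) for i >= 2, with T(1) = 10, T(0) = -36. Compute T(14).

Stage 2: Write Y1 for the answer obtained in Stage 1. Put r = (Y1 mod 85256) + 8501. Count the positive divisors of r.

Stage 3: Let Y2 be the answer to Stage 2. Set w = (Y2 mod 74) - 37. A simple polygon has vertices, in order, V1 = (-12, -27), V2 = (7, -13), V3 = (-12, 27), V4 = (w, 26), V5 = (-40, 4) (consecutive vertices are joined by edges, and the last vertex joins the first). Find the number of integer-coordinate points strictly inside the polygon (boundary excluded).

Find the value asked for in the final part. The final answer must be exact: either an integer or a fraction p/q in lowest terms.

1444

Stage 1: T(2) = 2*(10) + 1*(-36) = -16; iterating: T(2)=-16, T(3)=-22, T(4)=-60, T(5)=-142, T(6)=-344, T(7)=-830, T(8)=-2004, T(9)=-4838, T(10)=-11680, T(11)=-28198, T(12)=-68076, T(13)=-164350, T(14)=-396776; answer -396776
Stage 2: Y1 = -396776; r = 38005; 38005 = 5 * 11 * 691; number of divisors = (1+1) * (1+1) * (1+1) = 8; answer 8
Stage 3: Y2 = 8; w = -29; cross terms: (-12*-13 - 7*-27)=345, (7*27 - -12*-13)=33, (-12*26 - -29*27)=471, (-29*4 - -40*26)=924, (-40*-27 - -12*4)=1128; twice the area = |2901| = 2901; area = 2901/2; boundary points = 1 + 1 + 1 + 11 + 1 = 15; strictly interior points = area - boundary/2 + 1 = 1444; answer 1444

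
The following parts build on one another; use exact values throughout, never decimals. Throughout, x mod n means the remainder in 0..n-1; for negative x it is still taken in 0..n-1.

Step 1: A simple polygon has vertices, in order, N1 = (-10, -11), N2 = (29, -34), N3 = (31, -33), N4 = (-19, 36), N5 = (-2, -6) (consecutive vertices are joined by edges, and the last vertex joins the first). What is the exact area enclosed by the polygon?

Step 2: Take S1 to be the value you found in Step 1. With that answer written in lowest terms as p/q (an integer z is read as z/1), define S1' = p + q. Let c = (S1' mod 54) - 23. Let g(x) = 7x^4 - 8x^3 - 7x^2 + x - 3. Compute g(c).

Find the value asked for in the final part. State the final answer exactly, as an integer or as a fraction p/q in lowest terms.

1551239

Step 1: cross terms: (-10*-34 - 29*-11)=659, (29*-33 - 31*-34)=97, (31*36 - -19*-33)=489, (-19*-6 - -2*36)=186, (-2*-11 - -10*-6)=-38; twice the area = |1393| = 1393; area = 1393/2; answer 1393/2
Step 2: S1 = 1393/2; threaded value p + q = 1395; c = 22; 7*(22)^4 - 8*(22)^3 - 7*(22)^2 + 1*(22)^1 - 3 = (1639792) + (-85184) + (-3388) + (22) + (-3) = 1551239; answer 1551239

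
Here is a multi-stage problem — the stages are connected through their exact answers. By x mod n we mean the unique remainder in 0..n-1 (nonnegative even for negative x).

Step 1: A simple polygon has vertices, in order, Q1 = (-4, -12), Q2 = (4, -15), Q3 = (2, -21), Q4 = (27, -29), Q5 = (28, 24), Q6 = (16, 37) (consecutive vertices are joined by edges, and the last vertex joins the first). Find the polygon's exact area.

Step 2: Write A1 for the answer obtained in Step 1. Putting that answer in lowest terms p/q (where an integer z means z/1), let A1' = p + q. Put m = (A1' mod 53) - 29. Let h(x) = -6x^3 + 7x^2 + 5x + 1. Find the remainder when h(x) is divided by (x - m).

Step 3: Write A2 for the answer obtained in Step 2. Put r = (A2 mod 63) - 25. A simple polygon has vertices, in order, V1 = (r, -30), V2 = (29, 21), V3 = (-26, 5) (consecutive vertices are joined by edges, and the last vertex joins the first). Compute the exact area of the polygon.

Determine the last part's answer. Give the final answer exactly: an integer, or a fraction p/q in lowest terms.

Step 1: cross terms: (-4*-15 - 4*-12)=108, (4*-21 - 2*-15)=-54, (2*-29 - 27*-21)=509, (27*24 - 28*-29)=1460, (28*37 - 16*24)=652, (16*-12 - -4*37)=-44; twice the area = |2631| = 2631; area = 2631/2; answer 2631/2
Step 2: A1 = 2631/2; threaded value p + q = 2633; m = 7; remainder = value at the root: -6*(7)^3 + 7*(7)^2 + 5*(7)^1 + 1 = (-2058) + (343) + (35) + (1) = -1679; answer -1679
Step 3: A2 = -1679; r = -3; cross terms: (-3*21 - 29*-30)=807, (29*5 - -26*21)=691, (-26*-30 - -3*5)=795; twice the area = |2293| = 2293; area = 2293/2; answer 2293/2

2293/2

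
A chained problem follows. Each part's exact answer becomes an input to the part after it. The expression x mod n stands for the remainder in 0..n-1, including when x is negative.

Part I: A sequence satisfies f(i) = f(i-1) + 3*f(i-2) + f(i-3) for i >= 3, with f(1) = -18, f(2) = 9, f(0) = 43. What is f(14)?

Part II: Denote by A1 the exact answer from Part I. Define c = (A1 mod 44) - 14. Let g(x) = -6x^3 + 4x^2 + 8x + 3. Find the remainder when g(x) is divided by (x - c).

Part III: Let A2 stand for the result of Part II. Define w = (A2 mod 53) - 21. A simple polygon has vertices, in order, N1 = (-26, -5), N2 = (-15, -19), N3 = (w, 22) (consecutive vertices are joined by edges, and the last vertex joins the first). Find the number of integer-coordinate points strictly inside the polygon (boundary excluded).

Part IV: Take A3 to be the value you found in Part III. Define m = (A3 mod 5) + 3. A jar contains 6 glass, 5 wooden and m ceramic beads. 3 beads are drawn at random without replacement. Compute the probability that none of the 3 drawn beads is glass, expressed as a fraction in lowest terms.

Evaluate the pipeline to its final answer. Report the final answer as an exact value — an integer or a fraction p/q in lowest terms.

55/204

Part I: f(3) = 1*(9) + 3*(-18) + 1*(43) = -2; iterating: f(3)=-2, f(4)=7, f(5)=10, f(6)=29, f(7)=66, f(8)=163, f(9)=390, f(10)=945, f(11)=2278, f(12)=5503, f(13)=13282, f(14)=32069; answer 32069
Part II: A1 = 32069; c = 23; remainder = value at the root: -6*(23)^3 + 4*(23)^2 + 8*(23)^1 + 3 = (-73002) + (2116) + (184) + (3) = -70699; answer -70699
Part III: A2 = -70699; w = -18; cross terms: (-26*-19 - -15*-5)=419, (-15*22 - -18*-19)=-672, (-18*-5 - -26*22)=662; twice the area = |409| = 409; area = 409/2; boundary points = 1 + 1 + 1 = 3; strictly interior points = area - boundary/2 + 1 = 204; answer 204
Part IV: A3 = 204; m = 7; total draws C(18,3) = 816; favorable C(12,3) = 220; P = 55/204; answer 55/204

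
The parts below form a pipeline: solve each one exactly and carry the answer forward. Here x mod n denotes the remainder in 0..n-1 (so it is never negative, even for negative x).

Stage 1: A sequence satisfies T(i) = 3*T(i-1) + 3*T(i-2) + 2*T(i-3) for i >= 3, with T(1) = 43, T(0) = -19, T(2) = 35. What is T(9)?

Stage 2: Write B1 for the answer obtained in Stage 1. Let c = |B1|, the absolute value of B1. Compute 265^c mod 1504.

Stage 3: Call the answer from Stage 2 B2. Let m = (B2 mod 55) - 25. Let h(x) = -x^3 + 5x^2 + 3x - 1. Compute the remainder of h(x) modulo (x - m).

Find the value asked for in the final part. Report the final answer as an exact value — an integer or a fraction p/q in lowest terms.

Stage 1: T(3) = 3*(35) + 3*(43) + 2*(-19) = 196; iterating: T(3)=196, T(4)=779, T(5)=2995, T(6)=11714, T(7)=45685, T(8)=178187, T(9)=695044; answer 695044
Stage 2: B1 = 695044; c = 695044; squarings mod 1504: 265^1=265, 265^2=1041, 265^4=801, 265^8=897, 265^16=1473, 265^32=961, 265^64=65, 265^128=1217, 265^256=1153, 265^512=1377, 265^1024=1089, 265^2048=769, 265^4096=289, 265^8192=801, 265^16384=897, 265^32768=1473, 265^65536=961, 265^131072=65, 265^262144=1217, 265^524288=1153; 265^695044 = 265^4 * 265^256 * 265^512 * 265^2048 * 265^4096 * 265^32768 * 265^131072 * 265^524288 = 97 (mod 1504); answer 97
Stage 3: B2 = 97; m = 17; remainder = value at the root: -1*(17)^3 + 5*(17)^2 + 3*(17)^1 - 1 = (-4913) + (1445) + (51) + (-1) = -3418; answer -3418

-3418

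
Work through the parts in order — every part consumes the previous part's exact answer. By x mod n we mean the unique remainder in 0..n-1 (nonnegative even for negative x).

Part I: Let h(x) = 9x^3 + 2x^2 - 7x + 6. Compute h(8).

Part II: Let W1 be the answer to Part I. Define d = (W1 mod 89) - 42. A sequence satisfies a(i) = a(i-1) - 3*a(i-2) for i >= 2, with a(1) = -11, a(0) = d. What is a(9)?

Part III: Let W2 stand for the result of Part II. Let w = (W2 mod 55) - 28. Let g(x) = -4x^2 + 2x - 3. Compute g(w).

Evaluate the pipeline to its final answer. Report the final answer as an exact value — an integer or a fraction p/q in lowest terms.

Part I: 9*(8)^3 + 2*(8)^2 - 7*(8)^1 + 6 = (4608) + (128) + (-56) + (6) = 4686; answer 4686
Part II: W1 = 4686; d = 16; a(2) = 1*(-11) - 3*(16) = -59; iterating: a(2)=-59, a(3)=-26, a(4)=151, a(5)=229, a(6)=-224, a(7)=-911, a(8)=-239, a(9)=2494; answer 2494
Part III: W2 = 2494; w = -9; -4*(-9)^2 + 2*(-9)^1 - 3 = (-324) + (-18) + (-3) = -345; answer -345

-345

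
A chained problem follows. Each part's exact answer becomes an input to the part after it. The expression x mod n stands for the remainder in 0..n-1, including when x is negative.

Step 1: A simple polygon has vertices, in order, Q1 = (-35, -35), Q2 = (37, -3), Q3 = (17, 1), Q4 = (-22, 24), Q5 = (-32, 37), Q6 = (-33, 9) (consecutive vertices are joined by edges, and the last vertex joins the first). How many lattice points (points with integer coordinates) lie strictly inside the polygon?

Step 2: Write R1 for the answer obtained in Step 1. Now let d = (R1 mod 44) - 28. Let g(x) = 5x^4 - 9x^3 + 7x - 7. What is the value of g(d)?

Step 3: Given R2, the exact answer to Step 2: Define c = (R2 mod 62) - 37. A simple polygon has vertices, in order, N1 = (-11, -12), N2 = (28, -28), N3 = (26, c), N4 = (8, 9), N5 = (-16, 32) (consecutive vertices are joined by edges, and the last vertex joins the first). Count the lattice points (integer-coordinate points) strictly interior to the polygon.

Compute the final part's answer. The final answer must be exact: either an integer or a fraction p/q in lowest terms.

1133

Step 1: cross terms: (-35*-3 - 37*-35)=1400, (37*1 - 17*-3)=88, (17*24 - -22*1)=430, (-22*37 - -32*24)=-46, (-32*9 - -33*37)=933, (-33*-35 - -35*9)=1470; twice the area = |4275| = 4275; area = 4275/2; boundary points = 8 + 4 + 1 + 1 + 1 + 2 = 17; strictly interior points = area - boundary/2 + 1 = 2130; answer 2130
Step 2: R1 = 2130; d = -10; 5*(-10)^4 - 9*(-10)^3 + 7*(-10)^1 - 7 = (50000) + (9000) + (-70) + (-7) = 58923; answer 58923
Step 3: R2 = 58923; c = -14; cross terms: (-11*-28 - 28*-12)=644, (28*-14 - 26*-28)=336, (26*9 - 8*-14)=346, (8*32 - -16*9)=400, (-16*-12 - -11*32)=544; twice the area = |2270| = 2270; area = 1135; boundary points = 1 + 2 + 1 + 1 + 1 = 6; strictly interior points = area - boundary/2 + 1 = 1133; answer 1133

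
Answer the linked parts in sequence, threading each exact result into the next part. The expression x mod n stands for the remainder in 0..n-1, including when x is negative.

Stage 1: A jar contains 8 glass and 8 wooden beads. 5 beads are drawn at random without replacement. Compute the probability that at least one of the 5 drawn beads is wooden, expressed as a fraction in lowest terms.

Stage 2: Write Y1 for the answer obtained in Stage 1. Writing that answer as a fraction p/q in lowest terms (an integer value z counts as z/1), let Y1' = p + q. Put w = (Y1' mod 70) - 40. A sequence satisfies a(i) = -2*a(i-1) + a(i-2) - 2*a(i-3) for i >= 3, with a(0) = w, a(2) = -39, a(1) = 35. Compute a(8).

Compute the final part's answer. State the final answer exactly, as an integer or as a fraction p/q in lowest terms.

-21099

Stage 1: total draws C(16,5) = 4368; complement C(8,5) = 56; favorable 4368 - 56 = 4312; P = 77/78; answer 77/78
Stage 2: Y1 = 77/78; threaded value p + q = 155; w = -25; a(3) = -2*(-39) + 1*(35) - 2*(-25) = 163; iterating: a(3)=163, a(4)=-435, a(5)=1111, a(6)=-2983, a(7)=7947, a(8)=-21099; answer -21099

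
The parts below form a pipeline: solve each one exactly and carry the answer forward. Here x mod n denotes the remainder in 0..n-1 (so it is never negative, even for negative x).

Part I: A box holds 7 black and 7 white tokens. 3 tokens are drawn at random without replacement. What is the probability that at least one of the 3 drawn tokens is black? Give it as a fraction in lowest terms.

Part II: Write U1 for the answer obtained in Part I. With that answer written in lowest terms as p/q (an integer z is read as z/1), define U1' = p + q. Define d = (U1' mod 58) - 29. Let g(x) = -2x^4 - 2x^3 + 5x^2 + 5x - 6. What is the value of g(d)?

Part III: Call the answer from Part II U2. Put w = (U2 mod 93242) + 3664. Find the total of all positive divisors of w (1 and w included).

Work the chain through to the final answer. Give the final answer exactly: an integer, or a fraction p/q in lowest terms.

Part I: total draws C(14,3) = 364; complement C(7,3) = 35; favorable 364 - 35 = 329; P = 47/52; answer 47/52
Part II: U1 = 47/52; threaded value p + q = 99; d = 12; -2*(12)^4 - 2*(12)^3 + 5*(12)^2 + 5*(12)^1 - 6 = (-41472) + (-3456) + (720) + (60) + (-6) = -44154; answer -44154
Part III: U2 = -44154; w = 52752; 52752 = 2^4 * 3 * 7 * 157; sigma = (1 + 2 + 4 + 8 + 16) * (1 + 3) * (1 + 7) * (1 + 157) = 31 * 4 * 8 * 158 = 156736; answer 156736

156736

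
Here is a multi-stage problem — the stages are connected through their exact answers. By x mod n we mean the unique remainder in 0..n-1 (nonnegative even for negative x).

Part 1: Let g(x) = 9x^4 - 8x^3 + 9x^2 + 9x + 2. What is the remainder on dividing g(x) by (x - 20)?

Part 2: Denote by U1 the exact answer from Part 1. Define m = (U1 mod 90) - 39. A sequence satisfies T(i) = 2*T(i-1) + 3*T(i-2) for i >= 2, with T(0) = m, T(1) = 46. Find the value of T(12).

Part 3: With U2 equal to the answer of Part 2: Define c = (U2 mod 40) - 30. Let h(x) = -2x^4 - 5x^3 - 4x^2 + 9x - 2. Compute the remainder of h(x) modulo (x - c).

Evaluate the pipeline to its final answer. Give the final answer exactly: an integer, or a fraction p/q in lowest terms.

Part 1: remainder = value at the root: 9*(20)^4 - 8*(20)^3 + 9*(20)^2 + 9*(20)^1 + 2 = (1440000) + (-64000) + (3600) + (180) + (2) = 1379782; answer 1379782
Part 2: U1 = 1379782; m = 43; T(2) = 2*(46) + 3*(43) = 221; iterating: T(2)=221, T(3)=580, T(4)=1823, T(5)=5386, T(6)=16241, T(7)=48640, T(8)=146003, T(9)=437926, T(10)=1313861, T(11)=3941500, T(12)=11824583; answer 11824583
Part 3: U2 = 11824583; c = -7; remainder = value at the root: -2*(-7)^4 - 5*(-7)^3 - 4*(-7)^2 + 9*(-7)^1 - 2 = (-4802) + (1715) + (-196) + (-63) + (-2) = -3348; answer -3348

-3348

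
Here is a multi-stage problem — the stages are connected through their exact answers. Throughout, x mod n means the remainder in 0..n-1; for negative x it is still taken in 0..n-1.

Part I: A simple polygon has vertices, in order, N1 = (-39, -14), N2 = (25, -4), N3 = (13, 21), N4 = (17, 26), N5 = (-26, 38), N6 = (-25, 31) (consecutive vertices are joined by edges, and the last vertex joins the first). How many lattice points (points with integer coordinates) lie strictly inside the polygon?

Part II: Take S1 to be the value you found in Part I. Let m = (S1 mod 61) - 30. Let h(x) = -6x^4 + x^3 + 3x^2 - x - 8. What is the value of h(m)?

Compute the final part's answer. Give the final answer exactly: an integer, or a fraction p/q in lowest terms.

Part I: cross terms: (-39*-4 - 25*-14)=506, (25*21 - 13*-4)=577, (13*26 - 17*21)=-19, (17*38 - -26*26)=1322, (-26*31 - -25*38)=144, (-25*-14 - -39*31)=1559; twice the area = |4089| = 4089; area = 4089/2; boundary points = 2 + 1 + 1 + 1 + 1 + 1 = 7; strictly interior points = area - boundary/2 + 1 = 2042; answer 2042
Part II: S1 = 2042; m = -1; -6*(-1)^4 + 1*(-1)^3 + 3*(-1)^2 - 1*(-1)^1 - 8 = (-6) + (-1) + (3) + (1) + (-8) = -11; answer -11

-11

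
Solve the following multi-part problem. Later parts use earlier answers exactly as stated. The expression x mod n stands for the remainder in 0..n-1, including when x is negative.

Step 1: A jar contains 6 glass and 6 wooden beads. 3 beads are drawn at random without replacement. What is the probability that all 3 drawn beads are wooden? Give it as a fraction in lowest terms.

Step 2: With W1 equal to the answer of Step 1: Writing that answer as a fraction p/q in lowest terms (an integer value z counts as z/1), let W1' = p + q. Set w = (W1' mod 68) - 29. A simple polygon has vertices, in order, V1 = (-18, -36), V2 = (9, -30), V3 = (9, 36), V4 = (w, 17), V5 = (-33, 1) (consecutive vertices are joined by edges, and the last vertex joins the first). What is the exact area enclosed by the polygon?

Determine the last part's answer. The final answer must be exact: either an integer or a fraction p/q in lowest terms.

3973/2

Step 1: total draws C(12,3) = 220; favorable C(6,3) = 20; P = 1/11; answer 1/11
Step 2: W1 = 1/11; threaded value p + q = 12; w = -17; cross terms: (-18*-30 - 9*-36)=864, (9*36 - 9*-30)=594, (9*17 - -17*36)=765, (-17*1 - -33*17)=544, (-33*-36 - -18*1)=1206; twice the area = |3973| = 3973; area = 3973/2; answer 3973/2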